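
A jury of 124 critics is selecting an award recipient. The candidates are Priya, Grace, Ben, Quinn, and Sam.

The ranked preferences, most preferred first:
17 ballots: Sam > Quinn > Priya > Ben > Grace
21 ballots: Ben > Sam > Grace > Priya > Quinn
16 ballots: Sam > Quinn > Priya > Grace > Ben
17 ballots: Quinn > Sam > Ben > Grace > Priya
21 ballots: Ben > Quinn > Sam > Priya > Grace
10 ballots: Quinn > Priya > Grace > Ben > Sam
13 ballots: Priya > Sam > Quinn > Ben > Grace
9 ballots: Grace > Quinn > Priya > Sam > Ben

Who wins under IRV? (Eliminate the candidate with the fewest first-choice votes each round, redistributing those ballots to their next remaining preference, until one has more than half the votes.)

Sam

Round 1: Priya 13, Grace 9, Ben 42, Quinn 27, Sam 33. Grace eliminated.
Round 2: Priya 13, Ben 42, Quinn 36, Sam 33. Priya eliminated.
Round 3: Ben 42, Quinn 36, Sam 46. Quinn eliminated.
Round 4: Ben 52, Sam 72. Sam has a majority (≥63).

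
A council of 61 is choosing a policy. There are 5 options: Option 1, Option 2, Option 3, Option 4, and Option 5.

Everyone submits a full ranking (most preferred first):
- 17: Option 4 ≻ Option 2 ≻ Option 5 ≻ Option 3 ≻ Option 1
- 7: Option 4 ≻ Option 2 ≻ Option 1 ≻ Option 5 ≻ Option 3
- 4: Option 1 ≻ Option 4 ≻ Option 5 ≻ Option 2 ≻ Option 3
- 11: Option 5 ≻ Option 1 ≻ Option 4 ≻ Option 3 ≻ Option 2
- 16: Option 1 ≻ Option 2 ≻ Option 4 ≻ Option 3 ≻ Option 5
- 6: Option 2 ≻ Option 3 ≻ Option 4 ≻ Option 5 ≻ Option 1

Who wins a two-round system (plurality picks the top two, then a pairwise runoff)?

Option 1

Round 1 first-place votes: Option 1 20, Option 2 6, Option 3 0, Option 4 24, Option 5 11. Option 4 and Option 1 advance.
Runoff: Option 4 is ranked above Option 1 on 30 ballots, Option 1 above Option 4 on 31.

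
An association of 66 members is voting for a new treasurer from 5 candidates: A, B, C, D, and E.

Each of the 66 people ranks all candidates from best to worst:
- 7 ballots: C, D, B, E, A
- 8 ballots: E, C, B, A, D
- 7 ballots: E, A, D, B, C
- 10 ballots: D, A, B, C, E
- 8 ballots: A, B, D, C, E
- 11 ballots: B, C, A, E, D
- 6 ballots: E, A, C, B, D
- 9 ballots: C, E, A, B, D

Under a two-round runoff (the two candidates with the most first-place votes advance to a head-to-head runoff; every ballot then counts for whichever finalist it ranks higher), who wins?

Round 1 first-place votes: A 8, B 11, C 16, D 10, E 21. E and C advance.
Runoff: E is ranked above C on 21 ballots, C above E on 45.

C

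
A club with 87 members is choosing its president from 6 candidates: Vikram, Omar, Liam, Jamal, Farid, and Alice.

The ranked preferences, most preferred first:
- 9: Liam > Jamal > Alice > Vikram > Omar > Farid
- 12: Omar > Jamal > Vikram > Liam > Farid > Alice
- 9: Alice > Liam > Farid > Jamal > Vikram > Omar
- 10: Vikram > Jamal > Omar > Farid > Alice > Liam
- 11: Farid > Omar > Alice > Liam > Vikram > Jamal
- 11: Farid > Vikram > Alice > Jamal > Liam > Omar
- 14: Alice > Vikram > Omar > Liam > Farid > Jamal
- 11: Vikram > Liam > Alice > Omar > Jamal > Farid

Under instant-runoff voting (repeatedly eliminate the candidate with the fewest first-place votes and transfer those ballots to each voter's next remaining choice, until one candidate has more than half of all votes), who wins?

Round 1: Vikram 21, Omar 12, Liam 9, Jamal 0, Farid 22, Alice 23. Jamal eliminated.
Round 2: Vikram 21, Omar 12, Liam 9, Farid 22, Alice 23. Liam eliminated.
Round 3: Vikram 21, Omar 12, Farid 22, Alice 32. Omar eliminated.
Round 4: Vikram 33, Farid 22, Alice 32. Farid eliminated.
Round 5: Vikram 44, Alice 43. Vikram has a majority (≥44).

Vikram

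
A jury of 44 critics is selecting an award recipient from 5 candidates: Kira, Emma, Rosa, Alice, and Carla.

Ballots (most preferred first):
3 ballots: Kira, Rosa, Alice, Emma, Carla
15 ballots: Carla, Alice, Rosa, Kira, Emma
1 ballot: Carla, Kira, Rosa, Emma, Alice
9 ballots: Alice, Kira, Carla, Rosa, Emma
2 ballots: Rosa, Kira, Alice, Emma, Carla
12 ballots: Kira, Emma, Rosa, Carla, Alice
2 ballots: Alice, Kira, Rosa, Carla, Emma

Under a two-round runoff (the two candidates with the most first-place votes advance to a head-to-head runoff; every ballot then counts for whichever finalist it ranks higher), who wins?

Kira

Round 1 first-place votes: Kira 15, Emma 0, Rosa 2, Alice 11, Carla 16. Carla and Kira advance.
Runoff: Carla is ranked above Kira on 16 ballots, Kira above Carla on 28.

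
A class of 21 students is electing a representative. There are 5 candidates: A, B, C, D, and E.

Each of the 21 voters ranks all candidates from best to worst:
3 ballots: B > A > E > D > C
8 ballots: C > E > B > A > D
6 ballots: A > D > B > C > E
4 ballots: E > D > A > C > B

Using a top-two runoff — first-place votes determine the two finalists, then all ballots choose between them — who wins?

Round 1 first-place votes: A 6, B 3, C 8, D 0, E 4. C and A advance.
Runoff: C is ranked above A on 8 ballots, A above C on 13.

A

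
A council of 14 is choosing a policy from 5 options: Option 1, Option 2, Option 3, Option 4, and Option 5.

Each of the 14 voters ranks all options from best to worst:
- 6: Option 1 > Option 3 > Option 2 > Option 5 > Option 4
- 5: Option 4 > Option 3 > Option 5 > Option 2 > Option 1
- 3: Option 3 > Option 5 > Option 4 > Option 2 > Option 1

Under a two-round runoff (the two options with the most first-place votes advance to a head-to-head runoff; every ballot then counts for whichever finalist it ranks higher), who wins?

Round 1 first-place votes: Option 1 6, Option 2 0, Option 3 3, Option 4 5, Option 5 0. Option 1 and Option 4 advance.
Runoff: Option 1 is ranked above Option 4 on 6 ballots, Option 4 above Option 1 on 8.

Option 4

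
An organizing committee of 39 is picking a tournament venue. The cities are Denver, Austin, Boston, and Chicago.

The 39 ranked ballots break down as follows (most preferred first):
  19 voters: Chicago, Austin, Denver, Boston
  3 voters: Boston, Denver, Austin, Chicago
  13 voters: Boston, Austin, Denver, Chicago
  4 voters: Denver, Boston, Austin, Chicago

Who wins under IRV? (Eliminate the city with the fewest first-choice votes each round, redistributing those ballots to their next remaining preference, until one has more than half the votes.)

Round 1: Denver 4, Austin 0, Boston 16, Chicago 19. Austin eliminated.
Round 2: Denver 4, Boston 16, Chicago 19. Denver eliminated.
Round 3: Boston 20, Chicago 19. Boston has a majority (≥20).

Boston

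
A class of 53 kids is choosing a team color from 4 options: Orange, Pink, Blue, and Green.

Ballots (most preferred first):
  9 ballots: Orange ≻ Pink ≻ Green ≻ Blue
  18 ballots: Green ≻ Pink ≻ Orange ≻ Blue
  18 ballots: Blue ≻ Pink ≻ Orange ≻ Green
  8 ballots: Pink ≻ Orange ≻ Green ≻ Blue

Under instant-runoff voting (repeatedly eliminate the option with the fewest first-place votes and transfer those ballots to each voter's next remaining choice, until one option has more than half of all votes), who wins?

Green

Round 1: Orange 9, Pink 8, Blue 18, Green 18. Pink eliminated.
Round 2: Orange 17, Blue 18, Green 18. Orange eliminated.
Round 3: Blue 18, Green 35. Green has a majority (≥27).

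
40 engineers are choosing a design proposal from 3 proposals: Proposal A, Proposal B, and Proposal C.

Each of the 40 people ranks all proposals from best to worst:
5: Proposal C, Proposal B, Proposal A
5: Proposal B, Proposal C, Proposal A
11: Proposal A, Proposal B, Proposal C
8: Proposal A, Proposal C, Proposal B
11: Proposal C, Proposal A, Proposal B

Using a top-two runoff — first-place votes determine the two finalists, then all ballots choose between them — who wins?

Proposal C

Round 1 first-place votes: Proposal A 19, Proposal B 5, Proposal C 16. Proposal A and Proposal C advance.
Runoff: Proposal A is ranked above Proposal C on 19 ballots, Proposal C above Proposal A on 21.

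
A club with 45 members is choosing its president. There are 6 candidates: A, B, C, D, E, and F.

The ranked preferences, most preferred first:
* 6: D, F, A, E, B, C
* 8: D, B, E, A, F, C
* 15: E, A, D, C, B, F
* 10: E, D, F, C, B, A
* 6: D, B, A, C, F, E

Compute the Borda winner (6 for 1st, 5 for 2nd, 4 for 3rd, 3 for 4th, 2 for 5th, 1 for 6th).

A: 6×4 + 8×3 + 15×5 + 10×1 + 6×4 = 157
B: 6×2 + 8×5 + 15×2 + 10×2 + 6×5 = 132
C: 6×1 + 8×1 + 15×3 + 10×3 + 6×3 = 107
D: 6×6 + 8×6 + 15×4 + 10×5 + 6×6 = 230
E: 6×3 + 8×4 + 15×6 + 10×6 + 6×1 = 206
F: 6×5 + 8×2 + 15×1 + 10×4 + 6×2 = 113

D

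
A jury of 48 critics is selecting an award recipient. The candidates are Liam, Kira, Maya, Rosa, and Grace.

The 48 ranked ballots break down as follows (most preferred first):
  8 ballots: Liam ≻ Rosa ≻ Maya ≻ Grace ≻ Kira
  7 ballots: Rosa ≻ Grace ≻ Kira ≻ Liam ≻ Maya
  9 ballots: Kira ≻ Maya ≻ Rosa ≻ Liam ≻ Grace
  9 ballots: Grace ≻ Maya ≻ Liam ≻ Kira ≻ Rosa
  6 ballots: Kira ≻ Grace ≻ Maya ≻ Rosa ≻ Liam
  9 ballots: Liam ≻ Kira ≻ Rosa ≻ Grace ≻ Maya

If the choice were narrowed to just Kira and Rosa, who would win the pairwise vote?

Kira

Kira is ranked above Rosa on 33 ballots; Rosa above Kira on 15.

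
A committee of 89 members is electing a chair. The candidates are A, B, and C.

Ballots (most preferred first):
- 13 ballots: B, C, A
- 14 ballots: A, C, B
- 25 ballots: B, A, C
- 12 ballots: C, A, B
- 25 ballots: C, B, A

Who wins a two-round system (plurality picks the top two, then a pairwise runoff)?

C

Round 1 first-place votes: A 14, B 38, C 37. B and C advance.
Runoff: B is ranked above C on 38 ballots, C above B on 51.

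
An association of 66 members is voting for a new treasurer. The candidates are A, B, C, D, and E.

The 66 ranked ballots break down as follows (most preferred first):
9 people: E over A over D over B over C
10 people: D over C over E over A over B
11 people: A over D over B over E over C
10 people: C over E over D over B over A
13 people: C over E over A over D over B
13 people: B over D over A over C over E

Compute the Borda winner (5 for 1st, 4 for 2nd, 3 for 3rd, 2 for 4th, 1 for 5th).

A: 9×4 + 10×2 + 11×5 + 10×1 + 13×3 + 13×3 = 199
B: 9×2 + 10×1 + 11×3 + 10×2 + 13×1 + 13×5 = 159
C: 9×1 + 10×4 + 11×1 + 10×5 + 13×5 + 13×2 = 201
D: 9×3 + 10×5 + 11×4 + 10×3 + 13×2 + 13×4 = 229
E: 9×5 + 10×3 + 11×2 + 10×4 + 13×4 + 13×1 = 202

D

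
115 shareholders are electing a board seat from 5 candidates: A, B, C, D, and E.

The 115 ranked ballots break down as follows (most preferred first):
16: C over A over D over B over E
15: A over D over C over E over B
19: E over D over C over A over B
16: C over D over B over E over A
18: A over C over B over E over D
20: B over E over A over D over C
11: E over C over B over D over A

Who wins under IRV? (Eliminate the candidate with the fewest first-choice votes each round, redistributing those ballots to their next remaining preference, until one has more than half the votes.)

E

Round 1: A 33, B 20, C 32, D 0, E 30. D eliminated.
Round 2: A 33, B 20, C 32, E 30. B eliminated.
Round 3: A 33, C 32, E 50. C eliminated.
Round 4: A 49, E 66. E has a majority (≥58).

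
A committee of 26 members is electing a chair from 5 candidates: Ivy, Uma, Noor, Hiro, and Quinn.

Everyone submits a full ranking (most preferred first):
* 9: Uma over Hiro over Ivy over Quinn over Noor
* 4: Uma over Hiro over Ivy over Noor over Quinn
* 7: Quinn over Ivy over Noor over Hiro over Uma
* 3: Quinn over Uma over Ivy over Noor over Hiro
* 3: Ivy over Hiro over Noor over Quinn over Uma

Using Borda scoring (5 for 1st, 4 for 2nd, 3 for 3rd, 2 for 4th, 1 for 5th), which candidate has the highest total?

Ivy

Ivy: 9×3 + 4×3 + 7×4 + 3×3 + 3×5 = 91
Uma: 9×5 + 4×5 + 7×1 + 3×4 + 3×1 = 87
Noor: 9×1 + 4×2 + 7×3 + 3×2 + 3×3 = 53
Hiro: 9×4 + 4×4 + 7×2 + 3×1 + 3×4 = 81
Quinn: 9×2 + 4×1 + 7×5 + 3×5 + 3×2 = 78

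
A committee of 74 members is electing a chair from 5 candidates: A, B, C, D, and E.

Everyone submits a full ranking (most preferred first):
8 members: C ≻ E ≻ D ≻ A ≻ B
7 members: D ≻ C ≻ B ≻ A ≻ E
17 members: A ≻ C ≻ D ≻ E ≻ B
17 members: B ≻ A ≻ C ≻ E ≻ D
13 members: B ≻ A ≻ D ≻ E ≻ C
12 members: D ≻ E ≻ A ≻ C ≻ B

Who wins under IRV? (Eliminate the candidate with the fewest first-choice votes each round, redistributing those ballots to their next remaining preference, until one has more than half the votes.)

Round 1: A 17, B 30, C 8, D 19, E 0. E eliminated.
Round 2: A 17, B 30, C 8, D 19. C eliminated.
Round 3: A 17, B 30, D 27. A eliminated.
Round 4: B 30, D 44. D has a majority (≥38).

D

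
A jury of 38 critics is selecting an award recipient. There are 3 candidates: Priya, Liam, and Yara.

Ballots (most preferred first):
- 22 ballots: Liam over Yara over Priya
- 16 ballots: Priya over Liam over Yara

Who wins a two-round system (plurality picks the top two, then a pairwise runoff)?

Liam

Round 1 first-place votes: Priya 16, Liam 22, Yara 0. Liam and Priya advance.
Runoff: Liam is ranked above Priya on 22 ballots, Priya above Liam on 16.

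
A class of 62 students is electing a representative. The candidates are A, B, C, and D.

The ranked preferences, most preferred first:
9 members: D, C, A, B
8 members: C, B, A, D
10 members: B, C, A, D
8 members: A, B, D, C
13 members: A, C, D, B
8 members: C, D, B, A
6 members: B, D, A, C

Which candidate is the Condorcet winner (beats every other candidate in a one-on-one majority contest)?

C

C vs A: 35–27
C vs B: 38–24
C vs D: 39–23
C beats every other candidate.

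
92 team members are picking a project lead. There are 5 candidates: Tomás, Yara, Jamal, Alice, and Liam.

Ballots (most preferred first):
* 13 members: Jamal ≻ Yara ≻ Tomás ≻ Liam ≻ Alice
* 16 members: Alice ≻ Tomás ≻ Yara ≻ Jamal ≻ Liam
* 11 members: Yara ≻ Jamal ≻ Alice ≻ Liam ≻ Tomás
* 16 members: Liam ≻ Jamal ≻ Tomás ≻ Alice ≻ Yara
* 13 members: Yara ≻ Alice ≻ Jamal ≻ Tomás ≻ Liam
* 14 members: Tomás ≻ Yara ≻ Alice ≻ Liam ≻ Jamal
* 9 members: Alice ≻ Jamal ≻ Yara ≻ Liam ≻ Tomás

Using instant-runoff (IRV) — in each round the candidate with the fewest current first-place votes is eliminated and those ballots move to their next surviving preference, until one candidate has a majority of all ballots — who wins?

Round 1: Tomás 14, Yara 24, Jamal 13, Alice 25, Liam 16. Jamal eliminated.
Round 2: Tomás 14, Yara 37, Alice 25, Liam 16. Tomás eliminated.
Round 3: Yara 51, Alice 25, Liam 16. Yara has a majority (≥47).

Yara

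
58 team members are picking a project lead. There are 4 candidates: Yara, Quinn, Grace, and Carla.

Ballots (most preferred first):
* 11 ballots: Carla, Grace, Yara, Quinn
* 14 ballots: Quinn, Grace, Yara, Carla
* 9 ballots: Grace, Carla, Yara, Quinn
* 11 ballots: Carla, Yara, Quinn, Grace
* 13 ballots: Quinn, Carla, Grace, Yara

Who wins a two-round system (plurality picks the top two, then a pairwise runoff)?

Carla

Round 1 first-place votes: Yara 0, Quinn 27, Grace 9, Carla 22. Quinn and Carla advance.
Runoff: Quinn is ranked above Carla on 27 ballots, Carla above Quinn on 31.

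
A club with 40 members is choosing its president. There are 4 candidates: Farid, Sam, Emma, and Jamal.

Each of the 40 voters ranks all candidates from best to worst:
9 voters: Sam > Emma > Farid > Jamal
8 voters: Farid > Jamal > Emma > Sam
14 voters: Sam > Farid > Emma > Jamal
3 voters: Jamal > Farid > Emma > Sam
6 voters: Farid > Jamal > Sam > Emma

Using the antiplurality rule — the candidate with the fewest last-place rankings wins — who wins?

Farid

Last-place votes: Farid 0, Sam 11, Emma 6, Jamal 23.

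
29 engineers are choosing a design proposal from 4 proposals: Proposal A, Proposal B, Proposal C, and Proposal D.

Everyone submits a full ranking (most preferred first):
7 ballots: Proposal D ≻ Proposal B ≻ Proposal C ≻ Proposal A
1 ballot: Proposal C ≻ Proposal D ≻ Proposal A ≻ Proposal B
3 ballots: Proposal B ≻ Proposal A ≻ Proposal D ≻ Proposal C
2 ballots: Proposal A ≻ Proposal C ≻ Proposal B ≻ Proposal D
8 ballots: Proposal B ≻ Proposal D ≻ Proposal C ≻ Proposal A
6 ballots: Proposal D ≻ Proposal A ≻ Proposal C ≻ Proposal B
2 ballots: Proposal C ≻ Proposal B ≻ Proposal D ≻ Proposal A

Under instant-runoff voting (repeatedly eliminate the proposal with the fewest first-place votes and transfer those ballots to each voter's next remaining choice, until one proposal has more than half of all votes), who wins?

Proposal B

Round 1: Proposal A 2, Proposal B 11, Proposal C 3, Proposal D 13. Proposal A eliminated.
Round 2: Proposal B 11, Proposal C 5, Proposal D 13. Proposal C eliminated.
Round 3: Proposal B 15, Proposal D 14. Proposal B has a majority (≥15).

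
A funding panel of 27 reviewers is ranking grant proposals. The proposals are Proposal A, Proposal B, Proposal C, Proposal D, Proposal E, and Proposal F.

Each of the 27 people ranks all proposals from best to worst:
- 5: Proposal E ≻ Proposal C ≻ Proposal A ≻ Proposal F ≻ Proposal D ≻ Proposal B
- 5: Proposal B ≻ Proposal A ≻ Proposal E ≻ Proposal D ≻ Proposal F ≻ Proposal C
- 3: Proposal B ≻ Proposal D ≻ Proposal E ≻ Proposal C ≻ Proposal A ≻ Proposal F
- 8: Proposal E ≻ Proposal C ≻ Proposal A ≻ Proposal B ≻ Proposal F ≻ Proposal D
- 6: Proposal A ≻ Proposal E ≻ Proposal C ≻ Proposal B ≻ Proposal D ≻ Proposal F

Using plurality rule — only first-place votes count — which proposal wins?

First-place votes: Proposal A 6, Proposal B 8, Proposal C 0, Proposal D 0, Proposal E 13, Proposal F 0.

Proposal E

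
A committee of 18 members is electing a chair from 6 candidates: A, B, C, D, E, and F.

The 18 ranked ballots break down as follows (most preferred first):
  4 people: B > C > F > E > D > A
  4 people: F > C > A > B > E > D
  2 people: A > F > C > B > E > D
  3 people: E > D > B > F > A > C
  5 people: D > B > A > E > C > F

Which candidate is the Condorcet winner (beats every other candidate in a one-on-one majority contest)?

B

B vs A: 12–6
B vs C: 12–6
B vs D: 10–8
B vs E: 15–3
B vs F: 12–6
B beats every other candidate.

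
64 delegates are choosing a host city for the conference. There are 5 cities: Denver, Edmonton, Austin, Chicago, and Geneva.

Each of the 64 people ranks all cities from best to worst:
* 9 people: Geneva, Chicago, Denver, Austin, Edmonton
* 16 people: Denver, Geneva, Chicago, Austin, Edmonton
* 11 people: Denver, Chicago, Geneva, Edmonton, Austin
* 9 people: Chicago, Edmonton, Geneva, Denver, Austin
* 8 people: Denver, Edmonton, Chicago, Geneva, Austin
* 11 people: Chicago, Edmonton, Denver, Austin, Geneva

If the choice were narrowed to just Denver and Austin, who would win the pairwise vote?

Denver

Denver is ranked above Austin on 64 ballots; Austin above Denver on 0.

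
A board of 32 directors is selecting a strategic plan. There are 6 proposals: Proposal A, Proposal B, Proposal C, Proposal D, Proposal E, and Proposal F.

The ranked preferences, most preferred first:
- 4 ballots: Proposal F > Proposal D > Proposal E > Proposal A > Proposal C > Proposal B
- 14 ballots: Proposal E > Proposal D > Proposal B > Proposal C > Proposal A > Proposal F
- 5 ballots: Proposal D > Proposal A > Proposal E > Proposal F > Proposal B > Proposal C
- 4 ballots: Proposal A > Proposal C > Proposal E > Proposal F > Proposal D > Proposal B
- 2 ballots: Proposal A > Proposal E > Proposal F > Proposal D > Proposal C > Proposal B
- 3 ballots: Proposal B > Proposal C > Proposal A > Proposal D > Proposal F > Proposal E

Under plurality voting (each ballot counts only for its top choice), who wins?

First-place votes: Proposal A 6, Proposal B 3, Proposal C 0, Proposal D 5, Proposal E 14, Proposal F 4.

Proposal E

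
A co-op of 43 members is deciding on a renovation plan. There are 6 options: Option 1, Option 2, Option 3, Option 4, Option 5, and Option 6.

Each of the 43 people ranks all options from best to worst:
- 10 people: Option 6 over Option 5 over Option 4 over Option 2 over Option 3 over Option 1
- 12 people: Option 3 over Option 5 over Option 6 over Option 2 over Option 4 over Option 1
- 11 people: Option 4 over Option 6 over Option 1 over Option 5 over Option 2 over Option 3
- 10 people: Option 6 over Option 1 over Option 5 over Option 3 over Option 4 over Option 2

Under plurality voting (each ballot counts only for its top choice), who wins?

Option 6

First-place votes: Option 1 0, Option 2 0, Option 3 12, Option 4 11, Option 5 0, Option 6 20.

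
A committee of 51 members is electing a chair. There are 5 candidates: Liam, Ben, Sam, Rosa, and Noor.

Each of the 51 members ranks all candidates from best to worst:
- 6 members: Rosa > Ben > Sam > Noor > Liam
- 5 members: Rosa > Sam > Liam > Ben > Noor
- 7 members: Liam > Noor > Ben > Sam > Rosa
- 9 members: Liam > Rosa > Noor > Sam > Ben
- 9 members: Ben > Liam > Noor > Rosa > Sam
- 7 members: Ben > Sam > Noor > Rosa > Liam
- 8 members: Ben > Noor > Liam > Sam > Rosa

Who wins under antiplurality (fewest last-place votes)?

Last-place votes: Liam 13, Ben 9, Sam 9, Rosa 15, Noor 5.

Noor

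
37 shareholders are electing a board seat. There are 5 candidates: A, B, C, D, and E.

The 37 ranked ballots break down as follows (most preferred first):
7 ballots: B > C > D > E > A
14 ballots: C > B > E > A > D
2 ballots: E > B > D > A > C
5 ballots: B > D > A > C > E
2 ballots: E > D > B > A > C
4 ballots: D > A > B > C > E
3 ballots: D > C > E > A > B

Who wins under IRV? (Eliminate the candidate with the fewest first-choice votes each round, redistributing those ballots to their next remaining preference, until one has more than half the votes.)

Round 1: A 0, B 12, C 14, D 7, E 4. A eliminated.
Round 2: B 12, C 14, D 7, E 4. E eliminated.
Round 3: B 14, C 14, D 9. D eliminated.
Round 4: B 20, C 17. B has a majority (≥19).

B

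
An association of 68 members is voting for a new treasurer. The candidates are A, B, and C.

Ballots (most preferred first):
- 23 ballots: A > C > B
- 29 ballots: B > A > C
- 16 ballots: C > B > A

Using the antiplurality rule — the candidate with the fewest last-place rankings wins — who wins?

A

Last-place votes: A 16, B 23, C 29.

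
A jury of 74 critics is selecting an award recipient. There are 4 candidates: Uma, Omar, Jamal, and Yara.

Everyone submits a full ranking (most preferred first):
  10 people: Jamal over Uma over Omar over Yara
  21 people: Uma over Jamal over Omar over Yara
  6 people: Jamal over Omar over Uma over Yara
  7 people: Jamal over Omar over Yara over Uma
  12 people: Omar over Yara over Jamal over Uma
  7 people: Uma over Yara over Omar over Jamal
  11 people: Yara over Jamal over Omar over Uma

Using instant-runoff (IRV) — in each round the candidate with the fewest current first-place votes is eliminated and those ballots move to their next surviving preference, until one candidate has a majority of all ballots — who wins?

Jamal

Round 1: Uma 28, Omar 12, Jamal 23, Yara 11. Yara eliminated.
Round 2: Uma 28, Omar 12, Jamal 34. Omar eliminated.
Round 3: Uma 28, Jamal 46. Jamal has a majority (≥38).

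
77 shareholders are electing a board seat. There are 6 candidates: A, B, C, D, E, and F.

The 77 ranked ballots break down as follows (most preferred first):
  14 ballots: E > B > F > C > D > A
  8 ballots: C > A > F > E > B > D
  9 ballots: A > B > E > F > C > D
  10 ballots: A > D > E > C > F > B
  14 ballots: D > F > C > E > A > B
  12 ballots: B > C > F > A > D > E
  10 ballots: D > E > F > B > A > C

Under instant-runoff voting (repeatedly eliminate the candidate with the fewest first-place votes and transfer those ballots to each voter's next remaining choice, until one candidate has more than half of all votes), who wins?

A

Round 1: A 19, B 12, C 8, D 24, E 14, F 0. F eliminated.
Round 2: A 19, B 12, C 8, D 24, E 14. C eliminated.
Round 3: A 27, B 12, D 24, E 14. B eliminated.
Round 4: A 39, D 24, E 14. A has a majority (≥39).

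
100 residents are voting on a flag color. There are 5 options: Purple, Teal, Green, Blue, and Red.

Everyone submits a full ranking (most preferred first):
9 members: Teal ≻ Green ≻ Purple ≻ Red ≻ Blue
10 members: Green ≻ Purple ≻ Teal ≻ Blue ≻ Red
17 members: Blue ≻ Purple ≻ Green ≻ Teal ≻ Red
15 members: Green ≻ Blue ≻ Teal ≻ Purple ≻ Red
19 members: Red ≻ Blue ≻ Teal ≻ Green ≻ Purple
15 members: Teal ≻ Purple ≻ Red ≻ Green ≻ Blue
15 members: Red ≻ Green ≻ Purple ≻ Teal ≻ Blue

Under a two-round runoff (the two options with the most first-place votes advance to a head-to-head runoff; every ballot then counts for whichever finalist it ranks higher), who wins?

Round 1 first-place votes: Purple 0, Teal 24, Green 25, Blue 17, Red 34. Red and Green advance.
Runoff: Red is ranked above Green on 49 ballots, Green above Red on 51.

Green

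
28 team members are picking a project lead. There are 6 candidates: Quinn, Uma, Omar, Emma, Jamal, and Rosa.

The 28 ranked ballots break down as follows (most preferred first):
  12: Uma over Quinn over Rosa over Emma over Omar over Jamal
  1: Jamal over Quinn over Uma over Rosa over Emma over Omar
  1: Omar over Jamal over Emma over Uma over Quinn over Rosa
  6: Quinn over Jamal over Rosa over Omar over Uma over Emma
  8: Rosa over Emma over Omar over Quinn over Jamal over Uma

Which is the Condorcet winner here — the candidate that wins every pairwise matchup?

Quinn

Quinn vs Uma: 15–13
Quinn vs Omar: 19–9
Quinn vs Emma: 19–9
Quinn vs Jamal: 26–2
Quinn vs Rosa: 20–8
Quinn beats every other candidate.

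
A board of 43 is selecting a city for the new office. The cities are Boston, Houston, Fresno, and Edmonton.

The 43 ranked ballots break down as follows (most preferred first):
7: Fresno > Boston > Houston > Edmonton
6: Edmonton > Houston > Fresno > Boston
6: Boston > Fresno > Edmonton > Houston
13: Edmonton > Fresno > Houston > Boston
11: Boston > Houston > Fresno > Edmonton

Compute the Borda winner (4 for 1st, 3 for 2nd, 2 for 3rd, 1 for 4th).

Fresno

Boston: 7×3 + 6×1 + 6×4 + 13×1 + 11×4 = 108
Houston: 7×2 + 6×3 + 6×1 + 13×2 + 11×3 = 97
Fresno: 7×4 + 6×2 + 6×3 + 13×3 + 11×2 = 119
Edmonton: 7×1 + 6×4 + 6×2 + 13×4 + 11×1 = 106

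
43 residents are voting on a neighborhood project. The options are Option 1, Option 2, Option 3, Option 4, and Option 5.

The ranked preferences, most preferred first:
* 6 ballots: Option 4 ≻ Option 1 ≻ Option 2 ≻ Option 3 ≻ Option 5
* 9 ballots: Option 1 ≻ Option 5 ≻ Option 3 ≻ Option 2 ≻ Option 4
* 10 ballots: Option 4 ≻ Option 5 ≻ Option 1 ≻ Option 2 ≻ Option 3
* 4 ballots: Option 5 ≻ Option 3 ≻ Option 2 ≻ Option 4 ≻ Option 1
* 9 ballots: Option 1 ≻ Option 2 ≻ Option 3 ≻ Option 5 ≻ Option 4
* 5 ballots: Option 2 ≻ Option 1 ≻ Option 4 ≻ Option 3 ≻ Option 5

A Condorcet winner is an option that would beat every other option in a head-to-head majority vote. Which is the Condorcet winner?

Option 1

Option 1 vs Option 2: 34–9
Option 1 vs Option 3: 39–4
Option 1 vs Option 4: 23–20
Option 1 vs Option 5: 29–14
Option 1 beats every other option.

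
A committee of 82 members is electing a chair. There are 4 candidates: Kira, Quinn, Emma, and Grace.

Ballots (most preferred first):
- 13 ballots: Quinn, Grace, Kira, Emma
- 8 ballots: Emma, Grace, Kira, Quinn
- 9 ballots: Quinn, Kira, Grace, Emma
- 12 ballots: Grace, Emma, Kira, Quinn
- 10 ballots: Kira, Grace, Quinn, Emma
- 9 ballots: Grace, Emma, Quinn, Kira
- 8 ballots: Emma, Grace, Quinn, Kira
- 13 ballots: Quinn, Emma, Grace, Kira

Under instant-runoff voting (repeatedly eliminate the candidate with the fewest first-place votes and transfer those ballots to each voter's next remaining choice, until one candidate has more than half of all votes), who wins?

Grace

Round 1: Kira 10, Quinn 35, Emma 16, Grace 21. Kira eliminated.
Round 2: Quinn 35, Emma 16, Grace 31. Emma eliminated.
Round 3: Quinn 35, Grace 47. Grace has a majority (≥42).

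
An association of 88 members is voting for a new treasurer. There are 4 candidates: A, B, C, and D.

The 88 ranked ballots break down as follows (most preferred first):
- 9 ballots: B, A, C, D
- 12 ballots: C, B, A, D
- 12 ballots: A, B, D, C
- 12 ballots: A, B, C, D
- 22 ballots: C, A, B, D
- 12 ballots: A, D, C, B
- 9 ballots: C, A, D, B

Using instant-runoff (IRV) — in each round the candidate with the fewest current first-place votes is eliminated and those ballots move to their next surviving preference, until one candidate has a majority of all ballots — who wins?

A

Round 1: A 36, B 9, C 43, D 0. D eliminated.
Round 2: A 36, B 9, C 43. B eliminated.
Round 3: A 45, C 43. A has a majority (≥45).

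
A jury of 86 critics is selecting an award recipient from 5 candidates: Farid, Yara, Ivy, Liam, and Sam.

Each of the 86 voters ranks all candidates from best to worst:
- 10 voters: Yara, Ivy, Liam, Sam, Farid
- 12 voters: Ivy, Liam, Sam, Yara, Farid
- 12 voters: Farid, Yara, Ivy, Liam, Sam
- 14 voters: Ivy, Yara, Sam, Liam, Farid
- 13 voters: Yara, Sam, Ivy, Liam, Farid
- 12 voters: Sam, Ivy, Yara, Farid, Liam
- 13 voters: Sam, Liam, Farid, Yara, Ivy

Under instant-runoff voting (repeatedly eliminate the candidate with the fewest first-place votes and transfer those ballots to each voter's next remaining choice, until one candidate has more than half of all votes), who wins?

Round 1: Farid 12, Yara 23, Ivy 26, Liam 0, Sam 25. Liam eliminated.
Round 2: Farid 12, Yara 23, Ivy 26, Sam 25. Farid eliminated.
Round 3: Yara 35, Ivy 26, Sam 25. Sam eliminated.
Round 4: Yara 48, Ivy 38. Yara has a majority (≥44).

Yara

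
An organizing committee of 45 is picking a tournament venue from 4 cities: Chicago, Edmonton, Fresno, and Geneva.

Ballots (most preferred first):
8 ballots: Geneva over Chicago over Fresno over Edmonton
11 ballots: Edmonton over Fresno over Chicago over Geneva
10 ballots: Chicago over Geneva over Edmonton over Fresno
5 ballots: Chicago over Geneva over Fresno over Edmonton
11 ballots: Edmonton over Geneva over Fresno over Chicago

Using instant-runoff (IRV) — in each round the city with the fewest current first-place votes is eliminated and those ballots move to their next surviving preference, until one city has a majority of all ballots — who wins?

Chicago

Round 1: Chicago 15, Edmonton 22, Fresno 0, Geneva 8. Fresno eliminated.
Round 2: Chicago 15, Edmonton 22, Geneva 8. Geneva eliminated.
Round 3: Chicago 23, Edmonton 22. Chicago has a majority (≥23).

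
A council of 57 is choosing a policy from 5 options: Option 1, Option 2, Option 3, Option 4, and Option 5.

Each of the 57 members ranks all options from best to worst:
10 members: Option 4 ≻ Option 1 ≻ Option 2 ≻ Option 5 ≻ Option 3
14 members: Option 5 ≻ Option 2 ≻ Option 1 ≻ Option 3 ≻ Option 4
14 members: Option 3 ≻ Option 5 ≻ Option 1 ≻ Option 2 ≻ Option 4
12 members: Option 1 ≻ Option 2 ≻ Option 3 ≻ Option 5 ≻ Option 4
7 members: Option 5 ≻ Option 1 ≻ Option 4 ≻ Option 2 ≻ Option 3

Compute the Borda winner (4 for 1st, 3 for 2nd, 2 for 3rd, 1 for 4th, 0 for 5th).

Option 1

Option 1: 10×3 + 14×2 + 14×2 + 12×4 + 7×3 = 155
Option 2: 10×2 + 14×3 + 14×1 + 12×3 + 7×1 = 119
Option 3: 10×0 + 14×1 + 14×4 + 12×2 + 7×0 = 94
Option 4: 10×4 + 14×0 + 14×0 + 12×0 + 7×2 = 54
Option 5: 10×1 + 14×4 + 14×3 + 12×1 + 7×4 = 148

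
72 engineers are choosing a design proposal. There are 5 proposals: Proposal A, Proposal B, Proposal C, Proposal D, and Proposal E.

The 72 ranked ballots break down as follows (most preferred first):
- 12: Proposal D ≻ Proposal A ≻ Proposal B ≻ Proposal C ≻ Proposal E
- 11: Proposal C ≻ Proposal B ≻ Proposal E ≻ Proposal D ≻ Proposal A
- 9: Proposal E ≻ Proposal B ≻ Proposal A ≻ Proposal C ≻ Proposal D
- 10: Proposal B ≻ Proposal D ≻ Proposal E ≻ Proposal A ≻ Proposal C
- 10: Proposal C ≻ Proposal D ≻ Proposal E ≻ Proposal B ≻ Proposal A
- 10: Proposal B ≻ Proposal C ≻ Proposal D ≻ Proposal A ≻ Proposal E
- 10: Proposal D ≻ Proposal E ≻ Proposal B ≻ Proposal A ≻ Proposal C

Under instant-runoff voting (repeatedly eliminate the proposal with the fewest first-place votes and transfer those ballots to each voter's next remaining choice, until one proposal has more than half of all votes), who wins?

Proposal B

Round 1: Proposal A 0, Proposal B 20, Proposal C 21, Proposal D 22, Proposal E 9. Proposal A eliminated.
Round 2: Proposal B 20, Proposal C 21, Proposal D 22, Proposal E 9. Proposal E eliminated.
Round 3: Proposal B 29, Proposal C 21, Proposal D 22. Proposal C eliminated.
Round 4: Proposal B 40, Proposal D 32. Proposal B has a majority (≥37).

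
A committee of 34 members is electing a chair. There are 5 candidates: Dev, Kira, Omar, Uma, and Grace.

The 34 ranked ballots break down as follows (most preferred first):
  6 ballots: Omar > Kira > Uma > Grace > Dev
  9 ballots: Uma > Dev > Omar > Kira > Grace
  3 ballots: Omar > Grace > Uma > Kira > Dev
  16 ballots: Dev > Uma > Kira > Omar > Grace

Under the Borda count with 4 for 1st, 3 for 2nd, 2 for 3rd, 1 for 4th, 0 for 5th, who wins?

Uma

Dev: 6×0 + 9×3 + 3×0 + 16×4 = 91
Kira: 6×3 + 9×1 + 3×1 + 16×2 = 62
Omar: 6×4 + 9×2 + 3×4 + 16×1 = 70
Uma: 6×2 + 9×4 + 3×2 + 16×3 = 102
Grace: 6×1 + 9×0 + 3×3 + 16×0 = 15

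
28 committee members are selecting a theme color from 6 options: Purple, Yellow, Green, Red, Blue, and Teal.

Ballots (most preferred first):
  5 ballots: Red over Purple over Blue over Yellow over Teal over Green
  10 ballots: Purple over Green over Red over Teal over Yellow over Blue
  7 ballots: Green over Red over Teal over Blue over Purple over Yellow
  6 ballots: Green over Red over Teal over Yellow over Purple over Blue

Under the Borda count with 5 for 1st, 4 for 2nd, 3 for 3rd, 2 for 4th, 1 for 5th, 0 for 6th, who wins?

Red

Purple: 5×4 + 10×5 + 7×1 + 6×1 = 83
Yellow: 5×2 + 10×1 + 7×0 + 6×2 = 32
Green: 5×0 + 10×4 + 7×5 + 6×5 = 105
Red: 5×5 + 10×3 + 7×4 + 6×4 = 107
Blue: 5×3 + 10×0 + 7×2 + 6×0 = 29
Teal: 5×1 + 10×2 + 7×3 + 6×3 = 64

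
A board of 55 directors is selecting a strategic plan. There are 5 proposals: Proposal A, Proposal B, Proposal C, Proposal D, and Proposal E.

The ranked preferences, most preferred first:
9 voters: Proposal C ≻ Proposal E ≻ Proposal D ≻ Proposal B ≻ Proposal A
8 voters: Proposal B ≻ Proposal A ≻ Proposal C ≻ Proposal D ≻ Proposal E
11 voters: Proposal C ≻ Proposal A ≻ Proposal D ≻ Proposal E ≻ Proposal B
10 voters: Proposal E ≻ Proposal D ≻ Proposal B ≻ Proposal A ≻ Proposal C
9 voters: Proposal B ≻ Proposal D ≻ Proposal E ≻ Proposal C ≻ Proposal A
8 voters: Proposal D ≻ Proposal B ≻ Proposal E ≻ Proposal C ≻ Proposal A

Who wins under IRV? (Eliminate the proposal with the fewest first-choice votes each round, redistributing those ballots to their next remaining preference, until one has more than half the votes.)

Proposal B

Round 1: Proposal A 0, Proposal B 17, Proposal C 20, Proposal D 8, Proposal E 10. Proposal A eliminated.
Round 2: Proposal B 17, Proposal C 20, Proposal D 8, Proposal E 10. Proposal D eliminated.
Round 3: Proposal B 25, Proposal C 20, Proposal E 10. Proposal E eliminated.
Round 4: Proposal B 35, Proposal C 20. Proposal B has a majority (≥28).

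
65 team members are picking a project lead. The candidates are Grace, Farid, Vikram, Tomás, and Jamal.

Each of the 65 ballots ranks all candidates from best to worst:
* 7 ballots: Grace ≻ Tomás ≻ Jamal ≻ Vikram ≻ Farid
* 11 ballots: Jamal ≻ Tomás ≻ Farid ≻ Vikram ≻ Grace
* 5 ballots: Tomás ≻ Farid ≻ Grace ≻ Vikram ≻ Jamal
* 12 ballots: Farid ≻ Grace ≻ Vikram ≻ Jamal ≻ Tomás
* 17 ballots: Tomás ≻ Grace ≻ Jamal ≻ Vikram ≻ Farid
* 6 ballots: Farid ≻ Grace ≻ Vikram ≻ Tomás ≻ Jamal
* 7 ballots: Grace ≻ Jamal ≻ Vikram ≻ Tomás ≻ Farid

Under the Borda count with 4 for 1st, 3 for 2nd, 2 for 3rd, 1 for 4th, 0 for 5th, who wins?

Grace: 7×4 + 11×0 + 5×2 + 12×3 + 17×3 + 6×3 + 7×4 = 171
Farid: 7×0 + 11×2 + 5×3 + 12×4 + 17×0 + 6×4 + 7×0 = 109
Vikram: 7×1 + 11×1 + 5×1 + 12×2 + 17×1 + 6×2 + 7×2 = 90
Tomás: 7×3 + 11×3 + 5×4 + 12×0 + 17×4 + 6×1 + 7×1 = 155
Jamal: 7×2 + 11×4 + 5×0 + 12×1 + 17×2 + 6×0 + 7×3 = 125

Grace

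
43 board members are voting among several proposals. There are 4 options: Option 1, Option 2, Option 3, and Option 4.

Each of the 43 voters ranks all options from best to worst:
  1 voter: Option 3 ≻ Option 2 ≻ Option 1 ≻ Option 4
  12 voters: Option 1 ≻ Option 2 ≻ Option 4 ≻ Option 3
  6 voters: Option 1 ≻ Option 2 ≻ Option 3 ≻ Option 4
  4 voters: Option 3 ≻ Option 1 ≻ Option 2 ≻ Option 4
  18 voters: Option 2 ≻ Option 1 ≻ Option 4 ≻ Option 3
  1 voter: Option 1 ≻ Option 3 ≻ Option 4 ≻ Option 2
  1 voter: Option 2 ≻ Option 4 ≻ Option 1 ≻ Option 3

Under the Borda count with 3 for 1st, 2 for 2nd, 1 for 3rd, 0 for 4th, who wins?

Option 1

Option 1: 1×1 + 12×3 + 6×3 + 4×2 + 18×2 + 1×3 + 1×1 = 103
Option 2: 1×2 + 12×2 + 6×2 + 4×1 + 18×3 + 1×0 + 1×3 = 99
Option 3: 1×3 + 12×0 + 6×1 + 4×3 + 18×0 + 1×2 + 1×0 = 23
Option 4: 1×0 + 12×1 + 6×0 + 4×0 + 18×1 + 1×1 + 1×2 = 33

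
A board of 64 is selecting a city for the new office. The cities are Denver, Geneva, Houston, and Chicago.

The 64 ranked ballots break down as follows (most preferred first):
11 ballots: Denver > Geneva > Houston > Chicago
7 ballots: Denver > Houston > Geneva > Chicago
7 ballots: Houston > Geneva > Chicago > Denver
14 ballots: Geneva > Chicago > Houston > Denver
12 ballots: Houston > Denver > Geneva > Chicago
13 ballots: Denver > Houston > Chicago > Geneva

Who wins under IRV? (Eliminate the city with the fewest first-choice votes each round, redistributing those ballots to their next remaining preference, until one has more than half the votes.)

Houston

Round 1: Denver 31, Geneva 14, Houston 19, Chicago 0. Chicago eliminated.
Round 2: Denver 31, Geneva 14, Houston 19. Geneva eliminated.
Round 3: Denver 31, Houston 33. Houston has a majority (≥33).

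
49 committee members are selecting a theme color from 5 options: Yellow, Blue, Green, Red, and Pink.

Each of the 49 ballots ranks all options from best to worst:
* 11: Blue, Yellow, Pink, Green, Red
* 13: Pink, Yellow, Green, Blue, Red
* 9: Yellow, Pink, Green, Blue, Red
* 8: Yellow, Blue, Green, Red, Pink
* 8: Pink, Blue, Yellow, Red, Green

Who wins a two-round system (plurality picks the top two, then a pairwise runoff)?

Round 1 first-place votes: Yellow 17, Blue 11, Green 0, Red 0, Pink 21. Pink and Yellow advance.
Runoff: Pink is ranked above Yellow on 21 ballots, Yellow above Pink on 28.

Yellow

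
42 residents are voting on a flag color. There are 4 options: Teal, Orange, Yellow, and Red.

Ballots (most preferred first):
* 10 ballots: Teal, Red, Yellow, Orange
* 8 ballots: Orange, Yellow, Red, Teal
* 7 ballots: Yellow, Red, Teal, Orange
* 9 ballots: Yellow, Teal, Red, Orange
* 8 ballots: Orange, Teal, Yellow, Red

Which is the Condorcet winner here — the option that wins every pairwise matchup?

Yellow

Yellow vs Teal: 24–18
Yellow vs Orange: 26–16
Yellow vs Red: 32–10
Yellow beats every other option.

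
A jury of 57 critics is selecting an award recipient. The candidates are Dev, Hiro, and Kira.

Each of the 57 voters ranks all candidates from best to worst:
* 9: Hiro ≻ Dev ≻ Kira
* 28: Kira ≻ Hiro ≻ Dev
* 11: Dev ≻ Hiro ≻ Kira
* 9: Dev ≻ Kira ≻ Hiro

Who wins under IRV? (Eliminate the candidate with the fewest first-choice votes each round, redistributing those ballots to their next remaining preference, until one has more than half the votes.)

Round 1: Dev 20, Hiro 9, Kira 28. Hiro eliminated.
Round 2: Dev 29, Kira 28. Dev has a majority (≥29).

Dev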